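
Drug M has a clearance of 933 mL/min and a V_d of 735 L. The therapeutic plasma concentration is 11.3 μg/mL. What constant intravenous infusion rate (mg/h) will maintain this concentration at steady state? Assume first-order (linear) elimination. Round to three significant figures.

633 mg/h

CL = 933 mL/min = 933 × 0.06 = 55.98 L/h
Rate = CL × Css = 55.98 × 11.3 = 632.6 mg/h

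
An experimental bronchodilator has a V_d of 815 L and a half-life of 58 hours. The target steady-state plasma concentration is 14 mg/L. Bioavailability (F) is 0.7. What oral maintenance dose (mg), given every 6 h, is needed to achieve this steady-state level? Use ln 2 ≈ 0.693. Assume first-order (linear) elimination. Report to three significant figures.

1170 mg

k = 0.693/58 = 0.01195 h⁻¹, so CL = k·Vd = 0.01195 × 815.0 = 9.739 L/h
D = CL × Css × τ / F = 9.739 × 14 × 6 / 0.7 = 1169 mg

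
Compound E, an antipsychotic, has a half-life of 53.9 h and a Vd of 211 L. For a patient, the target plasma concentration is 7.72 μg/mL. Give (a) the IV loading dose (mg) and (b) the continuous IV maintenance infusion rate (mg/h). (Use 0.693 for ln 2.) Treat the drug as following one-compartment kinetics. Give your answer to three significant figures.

(a) 1630 mg; (b) 20.9 mg/h

LD = Vd × C = 211.0 × 7.72 = 1629 mg
CL = 0.693 × Vd / t½ = 0.693 × 211.0 / 53.9 = 2.713 L/h
Infusion rate = CL × Css = 2.713 × 7.72 = 20.94 mg/h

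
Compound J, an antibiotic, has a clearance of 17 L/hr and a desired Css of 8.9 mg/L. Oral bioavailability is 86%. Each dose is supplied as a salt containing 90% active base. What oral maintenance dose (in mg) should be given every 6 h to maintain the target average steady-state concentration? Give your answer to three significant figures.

D = CL × Css × τ / F / S = 17.00 × 8.9 × 6 / 0.86 / 0.9 = 1173 mg

1170 mg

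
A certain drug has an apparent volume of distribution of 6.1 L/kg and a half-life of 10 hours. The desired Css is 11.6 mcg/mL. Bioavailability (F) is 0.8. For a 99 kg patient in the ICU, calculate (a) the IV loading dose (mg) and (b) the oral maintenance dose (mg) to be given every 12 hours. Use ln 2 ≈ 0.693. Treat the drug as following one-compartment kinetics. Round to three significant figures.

Vd = 6.1 L/kg × 99 kg = 603.9 L
LD = Vd × C = 603.9 × 11.6 = 7005 mg
CL = 0.693 × Vd / t½ = 0.693 × 603.9 / 10 = 41.85 L/h
D = CL × Css × τ / F = 41.85 × 11.6 × 12 / 0.8 = 7282 mg

(a) 7010 mg; (b) 7280 mg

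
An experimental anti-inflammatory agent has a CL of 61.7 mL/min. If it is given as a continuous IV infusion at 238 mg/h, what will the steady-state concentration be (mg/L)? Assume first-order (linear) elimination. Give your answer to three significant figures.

64.3 mg/L

Convert clearance: 61.7 mL/min × 60 min/h ÷ 1000 mL/L = 3.702 L/h
Css = rate / CL = 238 / 3.702 = 64.29 mg/L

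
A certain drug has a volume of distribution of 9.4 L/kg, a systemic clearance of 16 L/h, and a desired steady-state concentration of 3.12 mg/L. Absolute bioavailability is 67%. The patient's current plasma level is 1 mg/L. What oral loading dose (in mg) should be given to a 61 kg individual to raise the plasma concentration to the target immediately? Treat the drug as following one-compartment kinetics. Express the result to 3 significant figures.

Total Vd = 9.4 × 61 = 573.4 L
Concentration deficit ΔC = 3.12 − 1 = 2.120 mg/L
LD = Vd × ΔC / F = 573.4 × 2.120 / 0.67 = 1814 mg

1810 mg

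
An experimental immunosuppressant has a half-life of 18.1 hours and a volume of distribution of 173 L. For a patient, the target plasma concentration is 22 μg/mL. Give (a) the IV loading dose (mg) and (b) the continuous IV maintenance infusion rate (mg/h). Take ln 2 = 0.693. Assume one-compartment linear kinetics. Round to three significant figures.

(a) 3810 mg; (b) 146 mg/h

LD = Vd × C = 173.0 × 22 = 3806 mg
CL = 0.693 × Vd / t½ = 0.693 × 173.0 / 18.1 = 6.624 L/h
Infusion rate = CL × Css = 6.624 × 22 = 145.7 mg/h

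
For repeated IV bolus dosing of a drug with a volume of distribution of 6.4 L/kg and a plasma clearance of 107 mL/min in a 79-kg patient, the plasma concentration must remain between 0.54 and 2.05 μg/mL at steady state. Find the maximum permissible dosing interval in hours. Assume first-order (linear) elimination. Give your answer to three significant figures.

Vd(total) = 79 kg × 6.4 L/kg = 505.6 L
Convert clearance: 107 mL/min × 60 min/h ÷ 1000 mL/L = 6.420 L/h
k = CL / Vd = 6.420 / 505.6 = 0.01270 h⁻¹
Between IV bolus doses, concentration decays as C = C₀·e^(−kτ), so C_peak/C_trough = e^(kτ).
τ_max = ln(C_peak/C_trough) / k = ln(2.05/0.54) / 0.01270 = 1.334 / 0.01270 = 105.0 h

105 h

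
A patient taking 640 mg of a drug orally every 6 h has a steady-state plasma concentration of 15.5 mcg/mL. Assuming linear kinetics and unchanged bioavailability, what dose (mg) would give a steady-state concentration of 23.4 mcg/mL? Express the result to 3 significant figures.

For first-order elimination, Css ∝ F·D/(CL·τ); F and CL are unchanged, so Css ∝ D/τ.
D₂ = D₁ × (Css,target / Css,current) = 640 × 23.4/15.5 = 966.2 mg

966 mg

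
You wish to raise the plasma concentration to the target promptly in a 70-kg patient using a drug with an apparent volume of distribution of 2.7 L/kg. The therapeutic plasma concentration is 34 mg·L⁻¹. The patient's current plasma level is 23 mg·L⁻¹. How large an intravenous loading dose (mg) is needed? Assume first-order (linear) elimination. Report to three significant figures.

Total Vd = 2.7 × 70 = 189.0 L
Concentration deficit ΔC = 34 − 23 = 11.00 mg/L
LD = Vd × ΔC = 189.0 × 11.00 = 2079 mg

2080 mg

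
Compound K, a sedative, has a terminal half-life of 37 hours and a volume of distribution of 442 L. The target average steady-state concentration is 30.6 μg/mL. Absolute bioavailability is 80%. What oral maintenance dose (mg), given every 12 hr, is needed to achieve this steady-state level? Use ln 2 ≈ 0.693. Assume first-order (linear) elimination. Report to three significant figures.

3800 mg

CL = ln 2 · Vd / t½ = 0.693 × 442.0 / 37 = 8.279 L/h
D = CL × Css × τ / F = 8.279 × 30.6 × 12 / 0.8 = 3800 mg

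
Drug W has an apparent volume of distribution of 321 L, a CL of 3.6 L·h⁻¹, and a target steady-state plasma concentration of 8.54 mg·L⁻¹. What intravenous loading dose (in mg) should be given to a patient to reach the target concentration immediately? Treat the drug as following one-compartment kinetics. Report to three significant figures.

LD = Vd × C = 321.0 × 8.540 = 2741 mg

2740 mg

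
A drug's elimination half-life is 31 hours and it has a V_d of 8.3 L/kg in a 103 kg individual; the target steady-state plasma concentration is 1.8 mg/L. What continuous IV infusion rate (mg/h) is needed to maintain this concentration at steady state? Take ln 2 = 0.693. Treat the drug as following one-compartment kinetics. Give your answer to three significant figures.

34.4 mg/h

Vd(total) = 103 kg × 8.3 L/kg = 854.9 L
CL = 0.693 × Vd / t½ = 0.693 × 854.9 / 31 = 19.11 L/h
Infusion rate = CL × Css = 19.11 × 1.8 = 34.40 mg/h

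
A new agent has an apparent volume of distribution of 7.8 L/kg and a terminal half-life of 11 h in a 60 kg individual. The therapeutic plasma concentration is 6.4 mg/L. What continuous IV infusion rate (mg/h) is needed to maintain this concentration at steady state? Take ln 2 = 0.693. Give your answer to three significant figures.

Vd(total) = 60 kg × 7.8 L/kg = 468.0 L
CL = 0.693 × Vd / t½ = 0.693 × 468.0 / 11 = 29.48 L/h
Infusion rate = CL × Css = 29.48 × 6.4 = 188.7 mg/h

189 mg/h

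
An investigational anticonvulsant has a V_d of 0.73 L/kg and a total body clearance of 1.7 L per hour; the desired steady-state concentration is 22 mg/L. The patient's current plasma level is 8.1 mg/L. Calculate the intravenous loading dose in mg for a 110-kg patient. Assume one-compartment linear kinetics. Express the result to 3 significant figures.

1120 mg

Total Vd = 0.73 × 110 = 80.30 L
LD is governed by Vd — clearance does not enter the loading-dose calculation.
Concentration deficit ΔC = 22 − 8.1 = 13.90 mg/L
LD = Vd × ΔC = 80.30 × 13.90 = 1116 mg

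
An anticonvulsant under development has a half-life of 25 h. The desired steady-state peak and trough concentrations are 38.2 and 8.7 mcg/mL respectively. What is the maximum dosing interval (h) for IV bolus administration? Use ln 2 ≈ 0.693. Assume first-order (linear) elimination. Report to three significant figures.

k = 0.693 / t½ = 0.693 / 25 = 0.02772 h⁻¹
Between IV bolus doses, concentration decays as C = C₀·e^(−kτ), so C_peak/C_trough = e^(kτ).
τ_max = ln(C_peak/C_trough) / k = ln(38.2/8.7) / 0.02772 = 1.480 / 0.02772 = 53.39 h

53.4 h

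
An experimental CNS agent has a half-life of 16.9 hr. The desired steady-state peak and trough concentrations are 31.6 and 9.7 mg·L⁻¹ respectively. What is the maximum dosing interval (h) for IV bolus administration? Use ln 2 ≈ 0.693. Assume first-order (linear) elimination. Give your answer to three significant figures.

k = 0.693 / t½ = 0.693 / 16.9 = 0.04101 h⁻¹
Between IV bolus doses, concentration decays as C = C₀·e^(−kτ), so C_peak/C_trough = e^(kτ).
τ_max = ln(C_peak/C_trough) / k = ln(31.6/9.7) / 0.04101 = 1.181 / 0.04101 = 28.80 h

28.8 h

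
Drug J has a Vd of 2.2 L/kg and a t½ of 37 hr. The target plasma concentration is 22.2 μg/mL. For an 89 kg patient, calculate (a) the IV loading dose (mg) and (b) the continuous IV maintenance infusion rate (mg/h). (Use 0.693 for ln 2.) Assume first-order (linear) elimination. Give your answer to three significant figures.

(a) 4350 mg; (b) 81.4 mg/h

Vd(total) = 89 kg × 2.2 L/kg = 195.8 L
LD = Vd × C = 195.8 × 22.2 = 4347 mg
CL = 0.693 × Vd / t½ = 0.693 × 195.8 / 37 = 3.667 L/h
Infusion rate = CL × Css = 3.667 × 22.2 = 81.41 mg/h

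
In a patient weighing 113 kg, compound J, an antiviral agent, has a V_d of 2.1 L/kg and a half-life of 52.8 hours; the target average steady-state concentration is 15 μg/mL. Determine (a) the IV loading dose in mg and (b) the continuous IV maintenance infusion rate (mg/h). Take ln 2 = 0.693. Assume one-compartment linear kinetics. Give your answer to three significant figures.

(a) 3560 mg; (b) 46.7 mg/h

Total Vd = 2.1 × 113 = 237.3 L
LD = Vd × C = 237.3 × 15 = 3560 mg
CL = 0.693 × Vd / t½ = 0.693 × 237.3 / 52.8 = 3.115 L/h
Infusion rate = CL × Css = 3.115 × 15 = 46.73 mg/h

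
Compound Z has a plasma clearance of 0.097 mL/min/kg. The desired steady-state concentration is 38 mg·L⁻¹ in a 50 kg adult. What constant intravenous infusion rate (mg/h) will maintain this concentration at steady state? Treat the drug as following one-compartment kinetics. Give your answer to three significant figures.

11.1 mg/h

CL = 0.097 mL/min/kg × 50 kg = 4.850 mL/min = 4.850 × 60/1000 = 0.2910 L/h
At steady state, infusion rate equals elimination rate: rate in = CL × Css.
R₀ = 0.2910 × 38 = 11.06 mg/h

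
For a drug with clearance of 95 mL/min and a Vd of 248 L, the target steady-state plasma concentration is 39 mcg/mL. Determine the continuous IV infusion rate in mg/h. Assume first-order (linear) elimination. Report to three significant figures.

CL = 95 mL/min = 95 × 0.06 = 5.700 L/h
Vd does not affect the maintenance rate; only clearance governs steady-state input.
Rate = CL × Css = 5.700 × 39 = 222.3 mg/h

222 mg/h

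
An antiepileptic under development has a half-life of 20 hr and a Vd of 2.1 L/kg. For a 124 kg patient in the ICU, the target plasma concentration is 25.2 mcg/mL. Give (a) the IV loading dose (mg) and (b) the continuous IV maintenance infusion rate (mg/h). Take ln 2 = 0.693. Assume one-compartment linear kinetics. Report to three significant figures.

(a) 6560 mg; (b) 227 mg/h

Vd = 2.1 L/kg × 124 kg = 260.4 L
LD = Vd × C = 260.4 × 25.2 = 6562 mg
CL = 0.693 × Vd / t½ = 0.693 × 260.4 / 20 = 9.023 L/h
Infusion rate = CL × Css = 9.023 × 25.2 = 227.4 mg/h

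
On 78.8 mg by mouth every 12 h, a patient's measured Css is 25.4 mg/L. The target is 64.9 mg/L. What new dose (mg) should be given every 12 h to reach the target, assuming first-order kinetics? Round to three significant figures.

For first-order elimination, Css ∝ F·D/(CL·τ); F and CL are unchanged, so Css ∝ D/τ.
D₂ = D₁ × (Css,target / Css,current) = 78.8 × 64.9/25.4 = 201.3 mg

201 mg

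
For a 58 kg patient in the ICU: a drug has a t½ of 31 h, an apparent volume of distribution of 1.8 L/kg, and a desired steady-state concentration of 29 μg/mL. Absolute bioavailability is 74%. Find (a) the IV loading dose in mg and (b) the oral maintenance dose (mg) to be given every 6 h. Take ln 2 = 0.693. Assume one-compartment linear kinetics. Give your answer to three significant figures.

Total Vd = 1.8 × 58 = 104.4 L
LD = Vd × C = 104.4 × 29 = 3028 mg
CL = 0.693 × Vd / t½ = 0.693 × 104.4 / 31 = 2.334 L/h
D = CL × Css × τ / F = 2.334 × 29 × 6 / 0.74 = 548.8 mg

(a) 3030 mg; (b) 549 mg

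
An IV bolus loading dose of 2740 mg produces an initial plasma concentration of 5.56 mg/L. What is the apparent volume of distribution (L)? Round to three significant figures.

Immediately after an IV bolus, C₀ = Dose / Vd, so Vd = Dose / C₀.
Vd = 2740 / 5.56 = 492.8 L

493 L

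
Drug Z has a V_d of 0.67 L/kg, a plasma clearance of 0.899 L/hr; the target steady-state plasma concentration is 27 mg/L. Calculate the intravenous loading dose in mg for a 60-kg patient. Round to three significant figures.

1090 mg

Vd(total) = 60 kg × 0.67 L/kg = 40.20 L
Loading dose depends on Vd (not clearance): it fills the distribution volume.
LD = Vd × C = 40.20 × 27.00 = 1085 mg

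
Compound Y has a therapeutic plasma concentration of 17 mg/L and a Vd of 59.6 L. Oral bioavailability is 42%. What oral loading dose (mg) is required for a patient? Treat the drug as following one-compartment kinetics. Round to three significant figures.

2410 mg

The loading dose fills Vd to the target concentration.
LD = Vd × C / F = 59.60 × 17.00 / 0.42 = 2412 mg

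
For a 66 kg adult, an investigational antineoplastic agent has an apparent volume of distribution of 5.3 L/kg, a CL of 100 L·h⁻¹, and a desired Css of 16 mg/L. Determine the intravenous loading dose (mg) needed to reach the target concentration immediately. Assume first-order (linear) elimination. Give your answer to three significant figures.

Vd = 5.3 L/kg × 66 kg = 349.8 L
LD = Vd × C = 349.8 × 16.00 = 5597 mg

5600 mg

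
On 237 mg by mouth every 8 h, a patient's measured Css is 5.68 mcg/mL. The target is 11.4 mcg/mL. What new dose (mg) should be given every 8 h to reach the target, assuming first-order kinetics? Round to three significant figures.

476 mg

For first-order elimination, Css ∝ F·D/(CL·τ); F and CL are unchanged, so Css ∝ D/τ.
D₂ = D₁ × (Css,target / Css,current) = 237 × 11.4/5.68 = 475.7 mg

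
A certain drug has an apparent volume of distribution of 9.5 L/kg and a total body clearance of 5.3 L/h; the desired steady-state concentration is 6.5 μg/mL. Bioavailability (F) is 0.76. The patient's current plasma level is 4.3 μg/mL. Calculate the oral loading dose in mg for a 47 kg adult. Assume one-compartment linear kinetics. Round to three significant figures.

1290 mg

Total Vd = 9.5 × 47 = 446.5 L
The loading dose fills Vd to the target concentration.
Concentration deficit ΔC = 6.5 − 4.3 = 2.200 mg/L
LD = Vd × ΔC / F = 446.5 × 2.200 / 0.76 = 1293 mg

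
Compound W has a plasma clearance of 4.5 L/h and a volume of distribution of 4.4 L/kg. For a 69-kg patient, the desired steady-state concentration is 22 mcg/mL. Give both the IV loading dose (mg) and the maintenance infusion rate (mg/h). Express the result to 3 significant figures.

(a) 6680 mg; (b) 99.0 mg/h

Vd = 4.4 L/kg × 69 kg = 303.6 L
Loading dose = Vd × C = 303.6 × 22 = 6679 mg
Infusion rate = 4.500 L/h × 22 mg/L = 99.00 mg/h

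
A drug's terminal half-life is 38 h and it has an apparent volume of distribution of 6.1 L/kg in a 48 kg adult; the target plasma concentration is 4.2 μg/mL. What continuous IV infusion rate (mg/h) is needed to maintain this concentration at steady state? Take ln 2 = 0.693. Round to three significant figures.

Vd = 6.1 L/kg × 48 kg = 292.8 L
k = 0.693/38 = 0.01824 h⁻¹, so CL = k·Vd = 0.01824 × 292.8 = 5.341 L/h
Infusion rate = CL × Css = 5.341 × 4.2 = 22.43 mg/h

22.4 mg/h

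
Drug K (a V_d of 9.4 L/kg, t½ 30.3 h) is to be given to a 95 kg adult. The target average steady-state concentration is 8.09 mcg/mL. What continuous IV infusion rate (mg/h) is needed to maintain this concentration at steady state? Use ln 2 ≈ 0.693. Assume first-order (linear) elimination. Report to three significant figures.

Vd(total) = 95 kg × 9.4 L/kg = 893.0 L
CL = 0.693 × Vd / t½ = 0.693 × 893.0 / 30.3 = 20.42 L/h
Infusion rate = CL × Css = 20.42 × 8.09 = 165.2 mg/h

165 mg/h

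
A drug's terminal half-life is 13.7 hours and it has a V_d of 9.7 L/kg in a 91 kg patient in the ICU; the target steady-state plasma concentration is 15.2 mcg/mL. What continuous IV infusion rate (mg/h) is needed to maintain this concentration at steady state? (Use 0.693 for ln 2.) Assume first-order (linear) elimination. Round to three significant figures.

Vd = 9.7 L/kg × 91 kg = 882.7 L
k = 0.693/13.7 = 0.05058 h⁻¹, so CL = k·Vd = 0.05058 × 882.7 = 44.65 L/h
Infusion rate = CL × Css = 44.65 × 15.2 = 678.7 mg/h

679 mg/h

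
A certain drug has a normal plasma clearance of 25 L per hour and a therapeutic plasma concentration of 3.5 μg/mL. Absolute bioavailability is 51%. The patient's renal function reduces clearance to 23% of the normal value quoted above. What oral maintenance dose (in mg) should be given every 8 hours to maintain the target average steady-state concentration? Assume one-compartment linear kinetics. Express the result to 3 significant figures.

Patient clearance = 0.23 × 25.00 = 5.750 L/h
D = CL × Css × τ / F = 5.750 × 3.5 × 8 / 0.51 = 315.7 mg

316 mg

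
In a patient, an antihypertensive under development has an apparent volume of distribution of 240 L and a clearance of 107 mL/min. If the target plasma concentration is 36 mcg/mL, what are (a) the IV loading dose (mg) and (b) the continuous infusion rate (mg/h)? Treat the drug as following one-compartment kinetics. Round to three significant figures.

(a) 8640 mg; (b) 231 mg/h

LD = Vd · C_target = 240.0 × 36 = 8640 mg
CL = 107 mL/min = 107 × 0.06 = 6.420 L/h
Maintenance infusion rate = CL × Css = 6.420 × 36 = 231.1 mg/h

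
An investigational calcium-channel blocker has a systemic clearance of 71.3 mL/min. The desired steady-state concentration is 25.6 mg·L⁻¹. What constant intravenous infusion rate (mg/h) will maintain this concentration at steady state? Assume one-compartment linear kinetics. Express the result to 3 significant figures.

110 mg/h

Convert clearance: 71.3 mL/min × 60 min/h ÷ 1000 mL/L = 4.278 L/h
Rate = CL × Css = 4.278 × 25.6 = 109.5 mg/h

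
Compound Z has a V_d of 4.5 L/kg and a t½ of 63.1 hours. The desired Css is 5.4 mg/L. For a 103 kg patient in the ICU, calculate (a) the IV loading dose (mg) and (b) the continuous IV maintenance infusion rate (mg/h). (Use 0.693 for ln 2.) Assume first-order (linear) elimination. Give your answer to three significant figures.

Vd(total) = 103 kg × 4.5 L/kg = 463.5 L
LD = Vd × C = 463.5 × 5.4 = 2503 mg
CL = 0.693 × Vd / t½ = 0.693 × 463.5 / 63.1 = 5.090 L/h
Infusion rate = CL × Css = 5.090 × 5.4 = 27.49 mg/h

(a) 2500 mg; (b) 27.5 mg/h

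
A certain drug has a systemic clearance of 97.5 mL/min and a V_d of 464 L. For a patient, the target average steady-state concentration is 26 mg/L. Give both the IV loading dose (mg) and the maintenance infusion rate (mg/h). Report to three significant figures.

LD = Vd · C_target = 464.0 × 26 = 12060 mg
Convert clearance: 97.5 mL/min × 60 min/h ÷ 1000 mL/L = 5.850 L/h
Maintenance infusion rate = CL × Css = 5.850 × 26 = 152.1 mg/h

(a) 12100 mg; (b) 152 mg/h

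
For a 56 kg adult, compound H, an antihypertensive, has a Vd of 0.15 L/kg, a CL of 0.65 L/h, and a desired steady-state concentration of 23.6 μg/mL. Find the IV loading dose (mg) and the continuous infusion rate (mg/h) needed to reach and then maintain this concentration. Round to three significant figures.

(a) 198 mg; (b) 15.3 mg/h

Vd(total) = 56 kg × 0.15 L/kg = 8.400 L
Loading dose = Vd × C = 8.400 × 23.6 = 198.2 mg
Maintenance infusion rate = CL × Css = 0.6500 × 23.6 = 15.34 mg/h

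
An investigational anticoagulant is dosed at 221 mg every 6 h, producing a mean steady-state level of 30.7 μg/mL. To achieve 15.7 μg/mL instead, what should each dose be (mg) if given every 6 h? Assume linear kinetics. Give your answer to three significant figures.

113 mg

For first-order elimination, Css ∝ F·D/(CL·τ); F and CL are unchanged, so Css ∝ D/τ.
D₂ = D₁ × (Css,target / Css,current) = 221 × 15.7/30.7 = 113.0 mg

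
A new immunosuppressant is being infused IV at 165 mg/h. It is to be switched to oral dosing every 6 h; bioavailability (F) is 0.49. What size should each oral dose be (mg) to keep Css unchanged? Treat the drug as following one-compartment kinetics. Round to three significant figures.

To maintain the same Css, the systemic dosing rate must be unchanged: F·D/τ = infusion rate.
D = rate × τ / F = 165 × 6 / 0.49 = 2020 mg

2020 mg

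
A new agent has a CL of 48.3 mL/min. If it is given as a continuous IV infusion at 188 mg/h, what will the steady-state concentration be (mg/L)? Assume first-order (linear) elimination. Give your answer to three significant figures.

CL = 48.3 mL/min × 60/1000 = 2.898 L/h
Css = rate / CL = 188 / 2.898 = 64.87 mg/L

64.9 mg/L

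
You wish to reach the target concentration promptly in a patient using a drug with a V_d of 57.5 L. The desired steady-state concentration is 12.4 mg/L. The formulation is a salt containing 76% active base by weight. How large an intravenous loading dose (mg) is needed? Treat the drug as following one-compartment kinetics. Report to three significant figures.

938 mg

The loading dose fills Vd to the target concentration.
LD = Vd × C / S = 57.50 × 12.40 / 0.76 = 938.2 mg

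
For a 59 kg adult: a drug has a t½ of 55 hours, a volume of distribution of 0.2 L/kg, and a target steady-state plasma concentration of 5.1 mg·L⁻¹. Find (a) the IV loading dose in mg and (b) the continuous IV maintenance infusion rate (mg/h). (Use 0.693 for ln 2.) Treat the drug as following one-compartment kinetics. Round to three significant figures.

Total Vd = 0.2 × 59 = 11.80 L
LD = Vd × C = 11.80 × 5.1 = 60.18 mg
CL = 0.693 × Vd / t½ = 0.693 × 11.80 / 55 = 0.1487 L/h
Infusion rate = CL × Css = 0.1487 × 5.1 = 0.7584 mg/h

(a) 60.2 mg; (b) 0.758 mg/h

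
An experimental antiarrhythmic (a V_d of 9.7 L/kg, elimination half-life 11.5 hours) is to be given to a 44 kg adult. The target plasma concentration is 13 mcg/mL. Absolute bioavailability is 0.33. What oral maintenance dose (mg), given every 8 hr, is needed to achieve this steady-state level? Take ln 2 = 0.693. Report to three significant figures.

8110 mg

Vd(total) = 44 kg × 9.7 L/kg = 426.8 L
CL = 0.693 × Vd / t½ = 0.693 × 426.8 / 11.5 = 25.72 L/h
D = CL × Css × τ / F = 25.72 × 13 × 8 / 0.33 = 8106 mg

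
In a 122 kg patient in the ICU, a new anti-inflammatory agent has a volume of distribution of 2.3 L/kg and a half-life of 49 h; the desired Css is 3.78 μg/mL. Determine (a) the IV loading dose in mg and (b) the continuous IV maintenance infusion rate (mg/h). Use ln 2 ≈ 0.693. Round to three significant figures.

(a) 1060 mg; (b) 15.0 mg/h

Vd = 2.3 L/kg × 122 kg = 280.6 L
LD = Vd × C = 280.6 × 3.78 = 1061 mg
CL = 0.693 × Vd / t½ = 0.693 × 280.6 / 49 = 3.968 L/h
Infusion rate = CL × Css = 3.968 × 3.78 = 15.00 mg/h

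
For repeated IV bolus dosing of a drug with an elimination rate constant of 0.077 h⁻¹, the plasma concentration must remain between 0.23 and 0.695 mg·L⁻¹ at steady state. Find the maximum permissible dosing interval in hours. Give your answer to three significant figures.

14.4 h

Between IV bolus doses, concentration decays as C = C₀·e^(−kτ), so C_peak/C_trough = e^(kτ).
τ_max = ln(C_peak/C_trough) / k = ln(0.695/0.23) / 0.07700 = 1.106 / 0.07700 = 14.36 h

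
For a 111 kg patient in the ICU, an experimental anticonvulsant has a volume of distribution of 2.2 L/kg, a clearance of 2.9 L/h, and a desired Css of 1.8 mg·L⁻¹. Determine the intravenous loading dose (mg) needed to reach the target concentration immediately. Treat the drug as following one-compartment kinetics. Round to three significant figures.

Vd(total) = 111 kg × 2.2 L/kg = 244.2 L
LD = Vd × C = 244.2 × 1.800 = 439.6 mg

440 mg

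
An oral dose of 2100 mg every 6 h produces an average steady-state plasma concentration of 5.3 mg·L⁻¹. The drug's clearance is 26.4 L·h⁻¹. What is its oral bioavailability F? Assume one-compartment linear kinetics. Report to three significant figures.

0.400

F·D/τ = CL·Css at steady state → F = CL·Css·τ / D.
F = 26.4 × 5.3 × 6 / 2100 = 0.400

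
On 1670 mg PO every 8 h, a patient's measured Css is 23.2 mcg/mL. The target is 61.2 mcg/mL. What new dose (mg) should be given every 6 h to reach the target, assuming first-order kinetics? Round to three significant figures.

3300 mg

With linear kinetics, Css is proportional to dose rate (D/τ) at fixed clearance.
D₂ = D₁ × (Css,target / Css,current) × (τ₂/τ₁) = 1670 × (61.2/23.2) × (6/8) = 3304 mg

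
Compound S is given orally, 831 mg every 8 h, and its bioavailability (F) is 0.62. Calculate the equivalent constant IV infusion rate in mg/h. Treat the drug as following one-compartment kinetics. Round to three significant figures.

Equivalent systemic input: infusion rate = F·D/τ.
Rate = 0.62 × 831 / 8 = 64.40 mg/h

64.4 mg/h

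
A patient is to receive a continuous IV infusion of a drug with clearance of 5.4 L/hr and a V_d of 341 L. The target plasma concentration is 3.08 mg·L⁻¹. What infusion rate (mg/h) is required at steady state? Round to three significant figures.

16.6 mg/h

At steady state, infusion rate equals elimination rate: rate in = CL × Css.
R₀ = 5.400 × 3.08 = 16.63 mg/h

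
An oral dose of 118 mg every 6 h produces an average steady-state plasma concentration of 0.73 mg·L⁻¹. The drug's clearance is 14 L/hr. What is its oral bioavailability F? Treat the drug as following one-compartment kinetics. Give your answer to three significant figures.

F·D/τ = CL·Css at steady state → F = CL·Css·τ / D.
F = 14 × 0.73 × 6 / 118 = 0.520

0.520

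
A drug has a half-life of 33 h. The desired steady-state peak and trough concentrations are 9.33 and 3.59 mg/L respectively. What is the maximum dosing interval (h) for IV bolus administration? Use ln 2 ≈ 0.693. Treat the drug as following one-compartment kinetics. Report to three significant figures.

45.5 h

k = 0.693 / t½ = 0.693 / 33 = 0.02100 h⁻¹
Between IV bolus doses, concentration decays as C = C₀·e^(−kτ), so C_peak/C_trough = e^(kτ).
τ_max = ln(C_peak/C_trough) / k = ln(9.33/3.59) / 0.02100 = 0.9551 / 0.02100 = 45.48 h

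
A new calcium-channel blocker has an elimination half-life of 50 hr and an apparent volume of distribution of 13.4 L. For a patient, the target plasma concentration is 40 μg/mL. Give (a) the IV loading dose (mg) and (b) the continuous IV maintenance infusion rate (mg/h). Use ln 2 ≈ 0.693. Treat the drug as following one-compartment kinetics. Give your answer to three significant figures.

LD = Vd × C = 13.40 × 40 = 536.0 mg
CL = 0.693 × Vd / t½ = 0.693 × 13.40 / 50 = 0.1857 L/h
Infusion rate = CL × Css = 0.1857 × 40 = 7.428 mg/h

(a) 536 mg; (b) 7.43 mg/h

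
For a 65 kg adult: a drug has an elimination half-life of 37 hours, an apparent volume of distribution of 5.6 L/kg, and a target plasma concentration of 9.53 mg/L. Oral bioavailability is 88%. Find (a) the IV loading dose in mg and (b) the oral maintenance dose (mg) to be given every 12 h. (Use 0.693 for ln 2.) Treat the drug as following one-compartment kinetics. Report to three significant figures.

Vd(total) = 65 kg × 5.6 L/kg = 364.0 L
LD = Vd × C = 364.0 × 9.53 = 3469 mg
CL = 0.693 × Vd / t½ = 0.693 × 364.0 / 37 = 6.818 L/h
D = CL × Css × τ / F = 6.818 × 9.53 × 12 / 0.88 = 886.0 mg

(a) 3470 mg; (b) 886 mg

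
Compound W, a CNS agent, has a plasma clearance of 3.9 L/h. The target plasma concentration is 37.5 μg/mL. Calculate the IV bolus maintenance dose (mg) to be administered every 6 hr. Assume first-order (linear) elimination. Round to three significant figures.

878 mg

D = CL × Css × τ = 3.900 × 37.5 × 6 = 877.5 mg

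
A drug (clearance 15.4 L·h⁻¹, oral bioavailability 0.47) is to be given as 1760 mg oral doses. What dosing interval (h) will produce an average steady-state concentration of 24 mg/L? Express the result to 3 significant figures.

2.24 h

F·D/τ = CL·Css → τ = F·D / (CL·Css).
τ = 0.47 × 1760 / (15.4 × 24) = 2.238 h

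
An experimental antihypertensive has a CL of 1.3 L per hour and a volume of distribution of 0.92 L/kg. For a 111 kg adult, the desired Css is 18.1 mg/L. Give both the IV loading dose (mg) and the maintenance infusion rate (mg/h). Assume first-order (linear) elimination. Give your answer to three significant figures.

(a) 1850 mg; (b) 23.5 mg/h

Vd = 0.92 L/kg × 111 kg = 102.1 L
LD = Vd · C_target = 102.1 × 18.1 = 1848 mg
Maintenance: replace elimination → rate = CL × Css = 1.300 × 18.1 = 23.53 mg/h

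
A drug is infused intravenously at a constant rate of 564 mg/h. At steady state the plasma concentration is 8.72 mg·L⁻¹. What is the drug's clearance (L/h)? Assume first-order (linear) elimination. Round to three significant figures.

At steady state, infusion rate = CL × Css, so CL = rate / Css.
CL = 564 / 8.72 = 64.68 L/h

64.7 L/h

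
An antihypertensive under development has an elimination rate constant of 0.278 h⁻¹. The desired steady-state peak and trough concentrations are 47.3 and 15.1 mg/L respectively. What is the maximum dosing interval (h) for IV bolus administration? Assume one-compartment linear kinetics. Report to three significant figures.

Between IV bolus doses, concentration decays as C = C₀·e^(−kτ), so C_peak/C_trough = e^(kτ).
τ_max = ln(C_peak/C_trough) / k = ln(47.3/15.1) / 0.2780 = 1.142 / 0.2780 = 4.108 h

4.11 h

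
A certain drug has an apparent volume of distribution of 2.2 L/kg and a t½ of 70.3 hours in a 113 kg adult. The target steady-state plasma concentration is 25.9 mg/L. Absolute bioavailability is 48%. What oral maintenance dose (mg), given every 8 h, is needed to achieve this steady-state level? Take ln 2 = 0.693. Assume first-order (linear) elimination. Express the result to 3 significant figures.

1060 mg

Total Vd = 2.2 × 113 = 248.6 L
CL = 0.693 × Vd / t½ = 0.693 × 248.6 / 70.3 = 2.451 L/h
D = CL × Css × τ / F = 2.451 × 25.9 × 8 / 0.48 = 1058 mg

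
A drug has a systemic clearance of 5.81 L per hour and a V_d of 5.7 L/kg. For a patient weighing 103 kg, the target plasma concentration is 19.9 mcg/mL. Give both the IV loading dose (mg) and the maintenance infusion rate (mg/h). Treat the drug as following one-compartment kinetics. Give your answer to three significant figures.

(a) 11700 mg; (b) 116 mg/h

Vd = 5.7 L/kg × 103 kg = 587.1 L
Loading: fill Vd to C_target → 587.1 L × 19.9 mg/L = 11680 mg
Maintenance infusion rate = CL × Css = 5.810 × 19.9 = 115.6 mg/h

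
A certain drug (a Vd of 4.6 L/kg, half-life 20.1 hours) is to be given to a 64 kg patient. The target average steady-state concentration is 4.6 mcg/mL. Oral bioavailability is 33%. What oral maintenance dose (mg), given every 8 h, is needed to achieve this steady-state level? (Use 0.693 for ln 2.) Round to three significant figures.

1130 mg

Total Vd = 4.6 × 64 = 294.4 L
CL = ln 2 · Vd / t½ = 0.693 × 294.4 / 20.1 = 10.15 L/h
D = CL × Css × τ / F = 10.15 × 4.6 × 8 / 0.33 = 1132 mg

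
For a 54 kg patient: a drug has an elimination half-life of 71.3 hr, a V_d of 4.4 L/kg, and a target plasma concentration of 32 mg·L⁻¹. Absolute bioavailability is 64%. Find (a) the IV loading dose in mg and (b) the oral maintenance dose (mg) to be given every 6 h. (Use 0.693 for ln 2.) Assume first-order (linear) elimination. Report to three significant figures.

(a) 7600 mg; (b) 693 mg

Vd(total) = 54 kg × 4.4 L/kg = 237.6 L
LD = Vd × C = 237.6 × 32 = 7603 mg
CL = 0.693 × Vd / t½ = 0.693 × 237.6 / 71.3 = 2.309 L/h
D = CL × Css × τ / F = 2.309 × 32 × 6 / 0.64 = 692.7 mg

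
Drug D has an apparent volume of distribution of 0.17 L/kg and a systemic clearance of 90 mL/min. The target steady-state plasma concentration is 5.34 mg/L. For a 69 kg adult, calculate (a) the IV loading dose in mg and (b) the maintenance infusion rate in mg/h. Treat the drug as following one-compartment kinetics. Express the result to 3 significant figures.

Total Vd = 0.17 × 69 = 11.73 L
LD = Vd · C_target = 11.73 × 5.34 = 62.64 mg
CL = 90 mL/min = 90 × 0.06 = 5.400 L/h
Maintenance: replace elimination → rate = CL × Css = 5.400 × 5.34 = 28.84 mg/h

(a) 62.6 mg; (b) 28.8 mg/h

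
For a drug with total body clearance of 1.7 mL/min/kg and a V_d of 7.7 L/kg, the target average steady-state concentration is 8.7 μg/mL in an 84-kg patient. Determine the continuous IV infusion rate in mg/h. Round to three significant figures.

74.5 mg/h

CL = 1.7 mL/min/kg × 84 kg = 142.8 mL/min = 142.8 × 60/1000 = 8.568 L/h
Rate = CL × Css = 8.568 × 8.7 = 74.54 mg/h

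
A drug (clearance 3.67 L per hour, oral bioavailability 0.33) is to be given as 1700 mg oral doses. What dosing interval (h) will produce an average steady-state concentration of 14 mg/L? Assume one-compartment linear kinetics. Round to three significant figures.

F·D/τ = CL·Css → τ = F·D / (CL·Css).
τ = 0.33 × 1700 / (3.67 × 14) = 10.92 h

10.9 h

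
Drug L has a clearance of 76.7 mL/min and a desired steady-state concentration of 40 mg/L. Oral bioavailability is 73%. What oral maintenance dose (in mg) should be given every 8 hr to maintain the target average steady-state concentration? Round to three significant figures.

Convert clearance: 76.7 mL/min × 60 min/h ÷ 1000 mL/L = 4.602 L/h
D = CL × Css × τ / F = 4.602 × 40 × 8 / 0.73 = 2017 mg

2020 mg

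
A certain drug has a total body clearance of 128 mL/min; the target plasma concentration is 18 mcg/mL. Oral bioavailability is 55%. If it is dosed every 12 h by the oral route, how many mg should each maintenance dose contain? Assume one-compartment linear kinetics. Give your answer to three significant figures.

Convert clearance: 128 mL/min × 60 min/h ÷ 1000 mL/L = 7.680 L/h
At steady state, dose per interval replaces the amount cleared in that interval: F·D/τ = CL·Css.
D = CL × Css × τ / F = 7.680 × 18 × 12 / 0.55 = 3016 mg

3020 mg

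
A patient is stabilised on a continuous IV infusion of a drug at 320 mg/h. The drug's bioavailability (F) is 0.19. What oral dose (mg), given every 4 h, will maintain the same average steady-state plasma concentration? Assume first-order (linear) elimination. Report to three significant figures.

6740 mg

To maintain the same Css, the systemic dosing rate must be unchanged: F·D/τ = infusion rate.
D = rate × τ / F = 320 × 4 / 0.19 = 6737 mg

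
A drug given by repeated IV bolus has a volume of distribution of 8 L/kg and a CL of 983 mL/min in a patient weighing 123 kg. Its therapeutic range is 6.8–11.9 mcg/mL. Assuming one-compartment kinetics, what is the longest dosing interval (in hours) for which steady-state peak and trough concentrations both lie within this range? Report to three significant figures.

Vd(total) = 123 kg × 8 L/kg = 984.0 L
CL = 983 mL/min = 983 × 0.06 = 58.98 L/h
k = CL / Vd = 58.98 / 984.0 = 0.05994 h⁻¹
Between IV bolus doses, concentration decays as C = C₀·e^(−kτ), so C_peak/C_trough = e^(kτ).
τ_max = ln(C_peak/C_trough) / k = ln(11.9/6.8) / 0.05994 = 0.5596 / 0.05994 = 9.336 h

9.34 h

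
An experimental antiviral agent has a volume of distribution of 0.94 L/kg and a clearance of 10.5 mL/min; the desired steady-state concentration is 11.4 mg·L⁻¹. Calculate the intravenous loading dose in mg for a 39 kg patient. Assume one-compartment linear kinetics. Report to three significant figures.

418 mg

Total Vd = 0.94 × 39 = 36.66 L
LD = Vd × C = 36.66 × 11.40 = 417.9 mg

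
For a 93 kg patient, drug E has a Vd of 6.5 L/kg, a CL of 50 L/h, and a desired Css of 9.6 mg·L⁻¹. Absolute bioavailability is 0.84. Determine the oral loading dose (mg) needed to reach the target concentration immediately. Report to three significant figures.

6910 mg

Vd(total) = 93 kg × 6.5 L/kg = 604.5 L
LD = Vd × C / F = 604.5 × 9.600 / 0.84 = 6909 mg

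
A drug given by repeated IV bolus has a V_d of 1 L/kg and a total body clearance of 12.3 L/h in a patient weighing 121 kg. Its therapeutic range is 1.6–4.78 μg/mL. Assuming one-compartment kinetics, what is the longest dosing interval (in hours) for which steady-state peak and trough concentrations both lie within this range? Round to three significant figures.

10.8 h

Total Vd = 1 × 121 = 121.0 L
k = CL / Vd = 12.30 / 121.0 = 0.1017 h⁻¹
Between IV bolus doses, concentration decays as C = C₀·e^(−kτ), so C_peak/C_trough = e^(kτ).
τ_max = ln(C_peak/C_trough) / k = ln(4.78/1.6) / 0.1017 = 1.094 / 0.1017 = 10.76 h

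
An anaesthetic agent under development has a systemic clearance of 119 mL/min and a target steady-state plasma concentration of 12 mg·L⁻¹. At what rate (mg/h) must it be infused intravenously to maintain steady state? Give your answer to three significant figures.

85.7 mg/h

Convert clearance: 119 mL/min × 60 min/h ÷ 1000 mL/L = 7.140 L/h
At steady state, infusion rate equals elimination rate: rate in = CL × Css.
Infusion rate = CL · Css = 7.140 L/h × 12 mg/L = 85.68 mg/h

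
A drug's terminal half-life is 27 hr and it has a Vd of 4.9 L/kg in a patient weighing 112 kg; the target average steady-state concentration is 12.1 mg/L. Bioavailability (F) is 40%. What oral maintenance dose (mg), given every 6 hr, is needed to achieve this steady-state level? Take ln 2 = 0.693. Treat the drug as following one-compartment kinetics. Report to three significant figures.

2560 mg

Total Vd = 4.9 × 112 = 548.8 L
CL = 0.693 × Vd / t½ = 0.693 × 548.8 / 27 = 14.09 L/h
D = CL × Css × τ / F = 14.09 × 12.1 × 6 / 0.4 = 2557 mg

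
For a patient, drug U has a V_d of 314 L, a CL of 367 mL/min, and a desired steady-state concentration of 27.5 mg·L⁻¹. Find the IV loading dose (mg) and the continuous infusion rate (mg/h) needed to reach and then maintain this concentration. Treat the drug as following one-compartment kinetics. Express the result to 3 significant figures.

(a) 8640 mg; (b) 606 mg/h

Loading dose = Vd × C = 314.0 × 27.5 = 8635 mg
CL = 367 mL/min × 60/1000 = 22.02 L/h
Maintenance: replace elimination → rate = CL × Css = 22.02 × 27.5 = 605.6 mg/h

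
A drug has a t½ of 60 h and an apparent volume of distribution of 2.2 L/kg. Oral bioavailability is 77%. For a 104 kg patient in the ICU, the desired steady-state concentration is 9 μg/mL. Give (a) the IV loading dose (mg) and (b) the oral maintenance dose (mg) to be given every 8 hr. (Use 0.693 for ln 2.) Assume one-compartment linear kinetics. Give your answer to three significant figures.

Vd(total) = 104 kg × 2.2 L/kg = 228.8 L
LD = Vd × C = 228.8 × 9 = 2059 mg
CL = 0.693 × Vd / t½ = 0.693 × 228.8 / 60 = 2.643 L/h
D = CL × Css × τ / F = 2.643 × 9 × 8 / 0.77 = 247.1 mg

(a) 2060 mg; (b) 247 mg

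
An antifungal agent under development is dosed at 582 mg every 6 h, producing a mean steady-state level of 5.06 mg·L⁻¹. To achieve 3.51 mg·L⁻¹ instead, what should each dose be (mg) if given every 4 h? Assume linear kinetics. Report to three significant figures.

269 mg

For first-order elimination, Css ∝ F·D/(CL·τ); F and CL are unchanged, so Css ∝ D/τ.
D₂ = D₁ × (Css,target / Css,current) × (τ₂/τ₁) = 582 × (3.51/5.06) × (4/6) = 269.1 mg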